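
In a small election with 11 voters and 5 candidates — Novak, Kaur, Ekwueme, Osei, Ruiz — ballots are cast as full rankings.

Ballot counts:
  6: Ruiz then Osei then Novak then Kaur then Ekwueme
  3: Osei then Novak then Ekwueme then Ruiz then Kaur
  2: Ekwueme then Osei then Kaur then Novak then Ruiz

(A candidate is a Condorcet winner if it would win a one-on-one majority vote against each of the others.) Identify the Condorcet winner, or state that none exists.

Check each pair by majority over 11 ballots:
Novak vs Kaur: Novak preferred on 6+3 = 9 ballots; Novak wins 9–2.
Novak vs Ekwueme: Novak wins 9–2.
Novak vs Osei: Novak is ranked higher on 0 ballots, Osei on 11. Osei wins 11–0.
Novak vs Ruiz: Ruiz wins 6–5.
Kaur vs Ekwueme: Kaur, 6–5.
Kaur vs Osei: Kaur preferred on 0 ballots; Osei wins 11–0.
Kaur vs Ruiz: Ruiz, 9–2.
Ekwueme vs Osei: Ekwueme preferred on 2 ballots; Osei wins 9–2.
Ekwueme–Ruiz: Ruiz 6–5.
Osei vs Ruiz: Ruiz, 6–5.
Ruiz wins every pairwise contest, so Ruiz is the Condorcet winner.

Ruiz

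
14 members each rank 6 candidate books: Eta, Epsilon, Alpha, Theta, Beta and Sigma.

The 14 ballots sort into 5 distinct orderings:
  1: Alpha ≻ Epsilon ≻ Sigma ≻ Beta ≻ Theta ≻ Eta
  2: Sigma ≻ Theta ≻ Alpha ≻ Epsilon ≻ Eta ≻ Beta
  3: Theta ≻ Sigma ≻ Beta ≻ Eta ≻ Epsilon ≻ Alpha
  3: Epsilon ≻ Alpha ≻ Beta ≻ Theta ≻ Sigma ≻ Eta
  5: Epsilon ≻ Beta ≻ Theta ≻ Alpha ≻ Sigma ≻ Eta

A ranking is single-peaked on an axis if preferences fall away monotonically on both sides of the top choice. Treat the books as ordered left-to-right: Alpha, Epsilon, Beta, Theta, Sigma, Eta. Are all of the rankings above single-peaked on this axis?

Axis positions: Alpha=1, Epsilon=2, Beta=3, Theta=4, Sigma=5, Eta=6.
Ballot type 1: ranking walks positions 1-2-5-3-4-6; Sigma is ranked above Beta even though Beta lies between Sigma and the peak Alpha on the axis — preferences dip and rise again. Not single-peaked.
Ballot type 2: ranking walks positions 5-4-1-2-6-3; Alpha is ranked above Beta even though Beta lies between Alpha and the peak Sigma on the axis — preferences dip and rise again. Not single-peaked.
Ballot type 3 (peak Theta at position 4): ranking walks positions 4-5-3-6-2-1, expanding outward from the peak — single-peaked.
Ballot type 4 (peak Epsilon at position 2): ranking walks positions 2-1-3-4-5-6, expanding outward from the peak — single-peaked.
Ballot type 5 (peak Epsilon at position 2): ranking walks positions 2-3-4-1-5-6, expanding outward from the peak — single-peaked.
Ballot type 1 violates single-peakedness, so the profile is not single-peaked on this axis.

no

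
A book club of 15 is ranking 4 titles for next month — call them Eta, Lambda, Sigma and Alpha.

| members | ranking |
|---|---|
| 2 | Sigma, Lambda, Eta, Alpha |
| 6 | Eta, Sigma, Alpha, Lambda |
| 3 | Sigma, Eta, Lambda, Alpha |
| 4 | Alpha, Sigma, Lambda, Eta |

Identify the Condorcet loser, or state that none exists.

Lambda

Pairwise majorities:
Eta vs Lambda: 9 to 6, Eta.
Eta vs Sigma: Sigma wins 9–6.
Eta vs Alpha: Eta wins 11–4.
Lambda vs Sigma: 0 for Lambda, 15 for Sigma — Sigma by 15–0.
Lambda vs Alpha: Alpha wins 10–5.
Sigma vs Alpha: Sigma wins 11–4.
Only Lambda has no wins; Lambda is the Condorcet loser.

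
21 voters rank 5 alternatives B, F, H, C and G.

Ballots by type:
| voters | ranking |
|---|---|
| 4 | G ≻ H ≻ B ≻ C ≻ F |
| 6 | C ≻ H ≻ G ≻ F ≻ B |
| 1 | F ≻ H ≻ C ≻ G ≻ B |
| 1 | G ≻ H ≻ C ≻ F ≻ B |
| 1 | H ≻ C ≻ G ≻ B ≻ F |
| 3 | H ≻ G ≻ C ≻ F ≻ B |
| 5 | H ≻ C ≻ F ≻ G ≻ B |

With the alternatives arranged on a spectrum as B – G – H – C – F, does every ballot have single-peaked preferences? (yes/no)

Axis positions: B=1, G=2, H=3, C=4, F=5.
Type 1 (peak G at position 2): ranking walks positions 2-3-1-4-5, expanding outward from the peak — single-peaked.
Type 2 (peak C at position 4): ranking walks positions 4-3-2-5-1, expanding outward from the peak — single-peaked.
Type 3: ranking walks positions 5-3-4-2-1; H is ranked above C even though C lies between H and the peak F on the axis — preferences dip and rise again. Not single-peaked.
Type 4 (peak G at position 2): ranking walks positions 2-3-4-5-1, expanding outward from the peak — single-peaked.
Type 5 (peak H at position 3): ranking walks positions 3-4-2-1-5, expanding outward from the peak — single-peaked.
Type 6 (peak H at position 3): ranking walks positions 3-2-4-5-1, expanding outward from the peak — single-peaked.
Type 7 (peak H at position 3): ranking walks positions 3-4-5-2-1, expanding outward from the peak — single-peaked.
Type 3 violates single-peakedness, so the profile is not single-peaked on this axis.

no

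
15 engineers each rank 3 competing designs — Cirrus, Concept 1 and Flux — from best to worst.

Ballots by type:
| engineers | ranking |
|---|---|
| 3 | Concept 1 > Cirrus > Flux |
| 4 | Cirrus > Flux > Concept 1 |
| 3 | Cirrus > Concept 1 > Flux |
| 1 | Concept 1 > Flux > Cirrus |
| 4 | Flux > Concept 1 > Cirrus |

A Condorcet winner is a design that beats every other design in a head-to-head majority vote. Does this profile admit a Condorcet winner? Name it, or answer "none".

Head-to-head results (15 engineers):
Cirrus vs Concept 1: Concept 1 wins 8–7.
Cirrus vs Flux: Cirrus wins 10–5.
Concept 1 vs Flux: Flux, 8–7.
Every design loses at least once (Cirrus loses to Concept 1; Concept 1 loses to Flux; Flux loses to Cirrus). The majority relation contains the cycle Cirrus beats Flux beats Concept 1 beats Cirrus, so there is no Condorcet winner.

none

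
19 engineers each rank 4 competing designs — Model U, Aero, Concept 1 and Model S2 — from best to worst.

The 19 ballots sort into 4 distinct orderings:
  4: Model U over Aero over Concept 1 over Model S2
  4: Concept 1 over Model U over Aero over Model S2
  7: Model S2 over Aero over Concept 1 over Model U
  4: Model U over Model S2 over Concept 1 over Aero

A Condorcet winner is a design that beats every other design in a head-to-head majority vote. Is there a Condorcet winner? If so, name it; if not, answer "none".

Head-to-head results (19 engineers):
Model U vs Aero: Model U wins 12–7.
Model U vs Concept 1: Concept 1 wins 11–8.
Model U vs Model S2: Model U, 12–7.
Aero vs Concept 1: Aero, 11–8.
Aero vs Model S2: Model S2, 11–8.
Concept 1 vs Model S2: Model S2, 11–8.
No design is unbeaten: Model U loses to Concept 1; Aero loses to Model U; Concept 1 loses to Aero; Model S2 loses to Model U. In particular Model U beats Aero beats Concept 1 beats Model U is a majority cycle — no Condorcet winner exists.

none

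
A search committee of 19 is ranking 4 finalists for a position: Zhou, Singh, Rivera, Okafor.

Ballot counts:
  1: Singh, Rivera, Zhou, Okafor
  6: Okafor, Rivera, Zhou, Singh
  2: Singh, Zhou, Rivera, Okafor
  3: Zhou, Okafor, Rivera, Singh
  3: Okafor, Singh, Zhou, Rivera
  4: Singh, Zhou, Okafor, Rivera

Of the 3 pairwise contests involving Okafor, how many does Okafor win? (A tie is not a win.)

2

Okafor against each rival (19 committee members):
Okafor vs Zhou: 6+3 = 9 for Okafor, 10 for Zhou — Zhou by 10–9.
Okafor vs Singh: 12 to 7, Okafor.
Okafor vs Rivera: Okafor wins 16–3.
Okafor beats Singh, Rivera; loses to Zhou — 2 pairwise wins.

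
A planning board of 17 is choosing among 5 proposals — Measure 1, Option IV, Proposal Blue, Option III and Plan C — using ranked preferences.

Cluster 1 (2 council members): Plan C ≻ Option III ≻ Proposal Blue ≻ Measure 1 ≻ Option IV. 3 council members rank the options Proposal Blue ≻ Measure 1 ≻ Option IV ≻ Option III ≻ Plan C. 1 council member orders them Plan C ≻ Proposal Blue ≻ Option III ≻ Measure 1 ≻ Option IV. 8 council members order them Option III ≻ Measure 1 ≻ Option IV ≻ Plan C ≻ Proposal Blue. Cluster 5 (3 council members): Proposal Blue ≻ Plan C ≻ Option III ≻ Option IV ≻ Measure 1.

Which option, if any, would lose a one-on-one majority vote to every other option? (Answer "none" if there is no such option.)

Pairwise majorities:
Measure 1 vs Option IV: 2+3+1+8 = 14 for Measure 1, 3 for Option IV — Measure 1 by 14–3.
Measure 1 vs Proposal Blue: Measure 1 preferred on 8 ballots; Proposal Blue wins 9–8.
Measure 1 vs Option III: Measure 1 preferred on 3 ballots; Option III wins 14–3.
Measure 1 vs Plan C: 11 to 6, Measure 1.
Option IV vs Proposal Blue: Option IV preferred on 8 ballots; Proposal Blue wins 9–8.
Option IV vs Option III: Option IV preferred on 3 ballots; Option III wins 14–3.
Option IV–Plan C: Option IV 11–6.
Proposal Blue vs Option III: Option III wins 10–7.
Proposal Blue vs Plan C: Plan C, 11–6.
Option III vs Plan C: Option III is ranked higher on 3+8 = 11 ballots, Plan C on 6. Option III wins 11–6.
Each option has at least one pairwise win (Measure 1 beats Option IV; Option IV beats Plan C; Proposal Blue beats Measure 1; Option III beats Measure 1; Plan C beats Proposal Blue) — no Condorcet loser.

none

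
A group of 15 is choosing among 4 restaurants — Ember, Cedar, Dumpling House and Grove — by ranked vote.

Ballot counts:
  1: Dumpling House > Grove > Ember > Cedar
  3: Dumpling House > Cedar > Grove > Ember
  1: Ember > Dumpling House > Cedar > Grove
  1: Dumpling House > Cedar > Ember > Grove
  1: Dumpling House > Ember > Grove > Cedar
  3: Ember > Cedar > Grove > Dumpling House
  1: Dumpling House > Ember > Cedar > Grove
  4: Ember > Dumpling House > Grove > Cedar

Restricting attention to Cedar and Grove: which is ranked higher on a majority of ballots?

Ballots ranking Cedar above Grove: 3 + 1 + 1 + 3 + 1 = 9.
Ballots ranking Grove above Cedar: 15 − 9 = 6.
Cedar wins the head-to-head 9–6.

Cedar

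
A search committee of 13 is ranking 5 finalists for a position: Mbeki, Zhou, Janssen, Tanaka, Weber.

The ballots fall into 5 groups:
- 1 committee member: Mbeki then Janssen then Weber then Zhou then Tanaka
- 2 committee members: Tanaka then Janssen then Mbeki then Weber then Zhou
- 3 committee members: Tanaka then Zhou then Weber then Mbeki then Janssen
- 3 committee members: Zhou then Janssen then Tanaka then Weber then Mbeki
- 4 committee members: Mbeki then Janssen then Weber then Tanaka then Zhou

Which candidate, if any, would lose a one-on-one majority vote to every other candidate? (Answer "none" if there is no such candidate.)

Zhou

Head-to-head results (13 committee members):
Mbeki–Zhou: Mbeki 7–6.
Mbeki vs Janssen: 1+3+4 = 8 for Mbeki, 5 for Janssen — Mbeki by 8–5.
Mbeki vs Tanaka: Tanaka, 8–5.
Mbeki vs Weber: Mbeki is ranked higher on 1+2+4 = 7 ballots, Weber on 6. Mbeki wins 7–6.
Zhou vs Janssen: Janssen wins 7–6.
Zhou vs Tanaka: Zhou is ranked higher on 1+3 = 4 ballots, Tanaka on 9. Tanaka wins 9–4.
Zhou vs Weber: Weber, 7–6.
Janssen vs Tanaka: Janssen preferred on 1+3+4 = 8 ballots; Janssen wins 8–5.
Janssen vs Weber: Janssen, 10–3.
Tanaka vs Weber: 2+3+3 = 8 for Tanaka, 5 for Weber — Tanaka by 8–5.
Only Zhou has no wins; Zhou is the Condorcet loser.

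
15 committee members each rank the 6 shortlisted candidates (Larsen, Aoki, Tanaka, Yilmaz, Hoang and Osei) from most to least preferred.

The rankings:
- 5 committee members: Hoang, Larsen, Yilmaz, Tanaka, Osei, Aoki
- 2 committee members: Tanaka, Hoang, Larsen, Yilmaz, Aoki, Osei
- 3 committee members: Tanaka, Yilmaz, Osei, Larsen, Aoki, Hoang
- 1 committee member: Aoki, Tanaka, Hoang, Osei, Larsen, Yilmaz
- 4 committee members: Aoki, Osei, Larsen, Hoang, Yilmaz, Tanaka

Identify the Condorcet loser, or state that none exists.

none

Pairwise majorities:
Larsen vs Aoki: Larsen wins 10–5.
Larsen vs Tanaka: Larsen preferred on 5+4 = 9 ballots; Larsen wins 9–6.
Larsen vs Yilmaz: Larsen preferred on 5+2+1+4 = 12 ballots; Larsen wins 12–3.
Larsen vs Hoang: 7 to 8, Hoang.
Larsen vs Osei: 7 to 8, Osei.
Aoki vs Tanaka: 1+4 = 5 for Aoki, 10 for Tanaka — Tanaka by 10–5.
Aoki vs Yilmaz: 5 to 10, Yilmaz.
Aoki–Hoang: Aoki 8–7.
Aoki vs Osei: Osei wins 8–7.
Tanaka vs Yilmaz: Yilmaz, 9–6.
Tanaka–Hoang: Hoang 9–6.
Tanaka vs Osei: Tanaka, 11–4.
Yilmaz vs Hoang: Hoang wins 12–3.
Yilmaz vs Osei: Yilmaz is ranked higher on 5+2+3 = 10 ballots, Osei on 5. Yilmaz wins 10–5.
Hoang vs Osei: Hoang wins 8–7.
Every candidate wins at least one matchup (Larsen beats Aoki; Aoki beats Hoang; Tanaka beats Aoki; Yilmaz beats Aoki; Hoang beats Larsen; Osei beats Larsen), so there is no Condorcet loser.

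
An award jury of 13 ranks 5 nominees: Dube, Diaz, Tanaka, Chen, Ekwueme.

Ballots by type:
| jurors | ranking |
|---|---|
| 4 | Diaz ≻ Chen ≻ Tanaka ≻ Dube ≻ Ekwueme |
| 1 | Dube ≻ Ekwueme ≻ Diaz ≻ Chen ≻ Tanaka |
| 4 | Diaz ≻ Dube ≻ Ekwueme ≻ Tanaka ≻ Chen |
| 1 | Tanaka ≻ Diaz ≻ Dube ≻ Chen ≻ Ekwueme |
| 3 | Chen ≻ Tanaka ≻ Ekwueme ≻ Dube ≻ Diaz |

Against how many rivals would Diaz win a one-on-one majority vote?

Diaz against each rival (13 jurors):
Diaz–Dube: Diaz 9–4.
Diaz vs Tanaka: Diaz wins 9–4.
Diaz vs Chen: 10 to 3, Diaz.
Diaz vs Ekwueme: 4+4+1 = 9 for Diaz, 4 for Ekwueme — Diaz by 9–4.
Diaz beats Dube, Tanaka, Chen, Ekwueme — 4 pairwise wins.

4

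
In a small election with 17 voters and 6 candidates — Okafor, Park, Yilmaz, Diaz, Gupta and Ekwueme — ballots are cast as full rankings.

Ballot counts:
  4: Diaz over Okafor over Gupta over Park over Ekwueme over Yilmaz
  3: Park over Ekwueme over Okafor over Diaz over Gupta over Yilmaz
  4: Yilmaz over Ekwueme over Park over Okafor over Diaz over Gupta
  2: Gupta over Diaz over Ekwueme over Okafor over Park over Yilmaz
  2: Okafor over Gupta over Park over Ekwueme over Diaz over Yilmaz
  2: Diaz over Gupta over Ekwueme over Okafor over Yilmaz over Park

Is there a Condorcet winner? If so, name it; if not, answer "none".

Head-to-head results (17 voters):
Okafor vs Park: Okafor preferred on 4+2+2+2 = 10 ballots; Okafor wins 10–7.
Okafor vs Yilmaz: Okafor preferred on 4+3+2+2+2 = 13 ballots; Okafor wins 13–4.
Okafor vs Diaz: Okafor is ranked higher on 3+4+2 = 9 ballots, Diaz on 8. Okafor wins 9–8.
Okafor vs Gupta: Okafor preferred on 4+3+4+2 = 13 ballots; Okafor wins 13–4.
Okafor vs Ekwueme: 6 to 11, Ekwueme.
Park vs Yilmaz: Park is ranked higher on 4+3+2+2 = 11 ballots, Yilmaz on 6. Park wins 11–6.
Park vs Diaz: 9 to 8, Park.
Park vs Gupta: 3+4 = 7 for Park, 10 for Gupta — Gupta by 10–7.
Park vs Ekwueme: Park is ranked higher on 4+3+2 = 9 ballots, Ekwueme on 8. Park wins 9–8.
Yilmaz vs Diaz: Yilmaz preferred on 4 ballots; Diaz wins 13–4.
Yilmaz vs Gupta: 4 for Yilmaz, 13 for Gupta — Gupta by 13–4.
Yilmaz vs Ekwueme: 4 to 13, Ekwueme.
Diaz vs Gupta: Diaz preferred on 4+3+4+2 = 13 ballots; Diaz wins 13–4.
Diaz vs Ekwueme: 8 to 9, Ekwueme.
Gupta vs Ekwueme: Gupta is ranked higher on 4+2+2+2 = 10 ballots, Ekwueme on 7. Gupta wins 10–7.
Every candidate loses at least once (Okafor loses to Ekwueme; Park loses to Okafor; Yilmaz loses to Okafor; Diaz loses to Okafor; Gupta loses to Okafor; Ekwueme loses to Park). The majority relation contains the cycle Okafor beats Park beats Ekwueme beats Okafor, so there is no Condorcet winner.

none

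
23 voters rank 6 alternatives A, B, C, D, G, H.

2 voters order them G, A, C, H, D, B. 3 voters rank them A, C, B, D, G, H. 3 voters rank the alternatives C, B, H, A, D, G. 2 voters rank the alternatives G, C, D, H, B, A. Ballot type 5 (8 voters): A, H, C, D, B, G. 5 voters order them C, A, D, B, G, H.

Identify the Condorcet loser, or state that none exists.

none

Head-to-head results (23 voters):
A vs B: A, 18–5.
A–C: A 13–10.
A–D: A 21–2.
A vs G: A wins 19–4.
A vs H: A wins 18–5.
B vs C: C wins 23–0.
B–D: D 17–6.
B vs G: 3+3+8+5 = 19 for B, 4 for G — B by 19–4.
B vs H: 3+3+5 = 11 for B, 12 for H — H by 12–11.
C vs D: C wins 23–0.
C vs G: 19 to 4, C.
C vs H: C, 15–8.
D–G: D 19–4.
D vs H: 3+2+5 = 10 for D, 13 for H — H by 13–10.
G vs H: G preferred on 2+3+2+5 = 12 ballots; G wins 12–11.
Each alternative has at least one pairwise win (A beats B; B beats G; C beats B; D beats B; G beats H; H beats B) — no Condorcet loser.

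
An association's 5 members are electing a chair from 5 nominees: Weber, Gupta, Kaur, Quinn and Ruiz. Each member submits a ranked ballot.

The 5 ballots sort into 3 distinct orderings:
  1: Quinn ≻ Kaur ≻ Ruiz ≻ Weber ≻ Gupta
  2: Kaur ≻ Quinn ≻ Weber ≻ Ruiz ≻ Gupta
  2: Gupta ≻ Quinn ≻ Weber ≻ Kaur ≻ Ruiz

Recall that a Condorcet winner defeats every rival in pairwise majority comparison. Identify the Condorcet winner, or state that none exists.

Quinn

Pairwise majorities:
Weber–Gupta: Weber 3–2.
Weber vs Kaur: Kaur wins 3–2.
Weber vs Quinn: Quinn, 5–0.
Weber vs Ruiz: Weber is ranked higher on 2+2 = 4 ballots, Ruiz on 1. Weber wins 4–1.
Gupta vs Kaur: 2 to 3, Kaur.
Gupta vs Quinn: Quinn, 3–2.
Gupta vs Ruiz: Ruiz, 3–2.
Kaur vs Quinn: Quinn, 3–2.
Kaur vs Ruiz: 5 to 0, Kaur.
Quinn vs Ruiz: Quinn, 5–0.
Quinn beats each of Weber, Gupta, Kaur, Ruiz — Quinn is the Condorcet winner.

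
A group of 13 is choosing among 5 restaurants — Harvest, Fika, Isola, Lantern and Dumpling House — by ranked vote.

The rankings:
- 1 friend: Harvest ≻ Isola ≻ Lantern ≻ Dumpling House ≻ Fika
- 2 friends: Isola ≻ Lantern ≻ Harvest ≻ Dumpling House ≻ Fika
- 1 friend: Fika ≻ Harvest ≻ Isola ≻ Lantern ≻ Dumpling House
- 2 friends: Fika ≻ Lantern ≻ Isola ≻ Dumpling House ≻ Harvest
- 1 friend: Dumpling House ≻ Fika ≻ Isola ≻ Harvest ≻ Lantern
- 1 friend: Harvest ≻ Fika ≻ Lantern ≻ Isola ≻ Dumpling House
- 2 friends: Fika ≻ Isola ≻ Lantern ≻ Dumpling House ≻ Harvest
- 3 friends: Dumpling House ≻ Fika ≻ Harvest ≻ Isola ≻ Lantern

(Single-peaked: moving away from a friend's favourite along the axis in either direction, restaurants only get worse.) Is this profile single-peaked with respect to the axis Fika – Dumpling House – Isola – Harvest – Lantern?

Axis positions: Fika=1, Dumpling House=2, Isola=3, Harvest=4, Lantern=5.
Group 1 (peak Harvest at position 4): ranking walks positions 4-3-5-2-1, expanding outward from the peak — single-peaked.
Group 2: ranking walks positions 3-5-4-2-1; Lantern is ranked above Harvest even though Harvest lies between Lantern and the peak Isola on the axis — preferences dip and rise again. Not single-peaked.
Group 3: ranking walks positions 1-4-3-5-2; Harvest is ranked above Dumpling House even though Dumpling House lies between Harvest and the peak Fika on the axis — preferences dip and rise again. Not single-peaked.
Group 4: ranking walks positions 1-5-3-2-4; Lantern is ranked above Dumpling House even though Dumpling House lies between Lantern and the peak Fika on the axis — preferences dip and rise again. Not single-peaked.
Group 5 (peak Dumpling House at position 2): ranking walks positions 2-1-3-4-5, expanding outward from the peak — single-peaked.
Group 6: ranking walks positions 4-1-5-3-2; Fika is ranked above Isola even though Isola lies between Fika and the peak Harvest on the axis — preferences dip and rise again. Not single-peaked.
Group 7: ranking walks positions 1-3-5-2-4; Isola is ranked above Dumpling House even though Dumpling House lies between Isola and the peak Fika on the axis — preferences dip and rise again. Not single-peaked.
Group 8: ranking walks positions 2-1-4-3-5; Harvest is ranked above Isola even though Isola lies between Harvest and the peak Dumpling House on the axis — preferences dip and rise again. Not single-peaked.
Group 2 violates single-peakedness, so the profile is not single-peaked on this axis.

no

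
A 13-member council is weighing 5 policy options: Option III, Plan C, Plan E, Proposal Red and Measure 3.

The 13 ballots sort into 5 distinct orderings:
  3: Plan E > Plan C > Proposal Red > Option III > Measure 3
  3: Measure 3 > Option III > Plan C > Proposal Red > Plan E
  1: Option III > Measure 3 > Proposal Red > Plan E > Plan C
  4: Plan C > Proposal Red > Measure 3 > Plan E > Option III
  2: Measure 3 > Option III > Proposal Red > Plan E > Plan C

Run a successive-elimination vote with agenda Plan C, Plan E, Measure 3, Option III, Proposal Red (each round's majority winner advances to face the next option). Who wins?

Plan C

Round 1: Plan C vs Plan E — 7–6, Plan C advances.
Round 2: Plan C vs Measure 3 — 7–6, Plan C advances.
Round 3: Plan C vs Option III — 7–6, Plan C advances.
Round 4: Plan C vs Proposal Red — 10–3, Plan C advances.
The agenda winner is Plan C.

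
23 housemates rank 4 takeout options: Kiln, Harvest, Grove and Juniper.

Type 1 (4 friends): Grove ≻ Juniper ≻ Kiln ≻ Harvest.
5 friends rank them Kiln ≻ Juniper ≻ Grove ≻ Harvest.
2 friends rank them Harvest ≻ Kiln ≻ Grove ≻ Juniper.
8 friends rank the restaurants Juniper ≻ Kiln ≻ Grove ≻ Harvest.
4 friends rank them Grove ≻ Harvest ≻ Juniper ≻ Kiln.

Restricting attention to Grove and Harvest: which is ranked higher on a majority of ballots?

Grove

Ballots ranking Grove above Harvest: 4 + 5 + 8 + 4 = 21.
Ballots ranking Harvest above Grove: 23 − 21 = 2.
Grove wins the head-to-head 21–2.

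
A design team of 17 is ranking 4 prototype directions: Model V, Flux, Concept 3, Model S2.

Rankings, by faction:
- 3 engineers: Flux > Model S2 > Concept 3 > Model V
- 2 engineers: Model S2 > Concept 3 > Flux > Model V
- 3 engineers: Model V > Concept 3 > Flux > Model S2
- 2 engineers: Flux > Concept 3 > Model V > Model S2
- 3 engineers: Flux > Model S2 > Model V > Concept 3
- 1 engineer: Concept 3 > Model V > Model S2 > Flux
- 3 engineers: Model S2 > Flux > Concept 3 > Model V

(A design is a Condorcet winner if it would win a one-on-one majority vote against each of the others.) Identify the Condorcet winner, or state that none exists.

Flux

Head-to-head results (17 engineers):
Model V vs Flux: 4 to 13, Flux.
Model V vs Concept 3: 3+3 = 6 for Model V, 11 for Concept 3 — Concept 3 by 11–6.
Model V vs Model S2: Model V preferred on 3+2+1 = 6 ballots; Model S2 wins 11–6.
Flux vs Concept 3: 3+2+3+3 = 11 for Flux, 6 for Concept 3 — Flux by 11–6.
Flux vs Model S2: Flux preferred on 3+3+2+3 = 11 ballots; Flux wins 11–6.
Concept 3 vs Model S2: 3+2+1 = 6 for Concept 3, 11 for Model S2 — Model S2 by 11–6.
Flux beats each of Model V, Concept 3, Model S2 — Flux is the Condorcet winner.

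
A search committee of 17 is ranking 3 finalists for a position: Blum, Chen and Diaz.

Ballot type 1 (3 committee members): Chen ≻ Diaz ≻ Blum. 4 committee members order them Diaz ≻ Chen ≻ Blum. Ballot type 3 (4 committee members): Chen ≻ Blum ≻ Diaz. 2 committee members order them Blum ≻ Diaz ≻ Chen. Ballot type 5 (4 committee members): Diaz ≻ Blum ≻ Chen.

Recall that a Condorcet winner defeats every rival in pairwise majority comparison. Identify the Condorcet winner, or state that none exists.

Pairwise majorities:
Blum–Chen: Chen 11–6.
Blum–Diaz: Diaz 11–6.
Chen vs Diaz: Diaz wins 10–7.
Diaz beats each of Blum, Chen — Diaz is the Condorcet winner.

Diaz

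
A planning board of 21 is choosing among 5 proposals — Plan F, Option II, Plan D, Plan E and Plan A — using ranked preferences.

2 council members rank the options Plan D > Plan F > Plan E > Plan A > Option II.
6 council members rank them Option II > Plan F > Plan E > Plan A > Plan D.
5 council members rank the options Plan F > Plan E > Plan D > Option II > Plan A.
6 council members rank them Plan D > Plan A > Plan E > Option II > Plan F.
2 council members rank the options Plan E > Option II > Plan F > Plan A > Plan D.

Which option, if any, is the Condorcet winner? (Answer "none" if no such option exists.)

none

Head-to-head results (21 council members):
Plan F vs Option II: Option II, 14–7.
Plan F vs Plan D: Plan F, 13–8.
Plan F–Plan E: Plan F 13–8.
Plan F vs Plan A: Plan F wins 15–6.
Option II–Plan D: Plan D 13–8.
Option II–Plan E: Plan E 15–6.
Option II vs Plan A: Option II, 13–8.
Plan D vs Plan E: Plan E, 13–8.
Plan D vs Plan A: Plan D wins 13–8.
Plan E vs Plan A: Plan E wins 15–6.
Every option loses at least once (Plan F loses to Option II; Option II loses to Plan D; Plan D loses to Plan F; Plan E loses to Plan F; Plan A loses to Plan F). The majority relation contains the cycle Plan F beats Plan D beats Option II beats Plan F, so there is no Condorcet winner.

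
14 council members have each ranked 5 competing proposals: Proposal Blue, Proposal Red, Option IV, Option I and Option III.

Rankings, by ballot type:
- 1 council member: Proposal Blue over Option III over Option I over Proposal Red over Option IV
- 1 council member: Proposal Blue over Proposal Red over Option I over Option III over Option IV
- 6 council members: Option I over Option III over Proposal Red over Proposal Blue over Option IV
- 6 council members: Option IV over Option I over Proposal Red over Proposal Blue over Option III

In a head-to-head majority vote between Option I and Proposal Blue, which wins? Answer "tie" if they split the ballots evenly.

Ballots ranking Option I above Proposal Blue: 6 + 6 = 12.
Ballots ranking Proposal Blue above Option I: 14 − 12 = 2.
Option I wins the head-to-head 12–2.

Option I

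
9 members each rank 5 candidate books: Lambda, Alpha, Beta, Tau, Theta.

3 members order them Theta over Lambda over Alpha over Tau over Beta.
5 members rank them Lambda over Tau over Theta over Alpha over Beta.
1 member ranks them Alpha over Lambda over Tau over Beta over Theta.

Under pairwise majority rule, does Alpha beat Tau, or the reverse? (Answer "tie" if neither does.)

Tau

Ballots ranking Alpha above Tau: 3 + 1 = 4.
Ballots ranking Tau above Alpha: 9 − 4 = 5.
Tau wins the head-to-head 5–4.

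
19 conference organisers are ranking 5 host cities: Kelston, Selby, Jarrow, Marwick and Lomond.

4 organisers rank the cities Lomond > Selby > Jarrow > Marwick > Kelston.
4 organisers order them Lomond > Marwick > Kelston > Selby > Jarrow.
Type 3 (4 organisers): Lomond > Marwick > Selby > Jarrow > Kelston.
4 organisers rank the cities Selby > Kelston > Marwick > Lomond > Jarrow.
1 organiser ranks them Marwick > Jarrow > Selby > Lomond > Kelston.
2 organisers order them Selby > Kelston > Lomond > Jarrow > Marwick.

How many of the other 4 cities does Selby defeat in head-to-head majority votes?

Selby against each rival (19 organisers):
Selby vs Kelston: Selby preferred on 4+4+4+1+2 = 15 ballots; Selby wins 15–4.
Selby vs Jarrow: Selby, 18–1.
Selby vs Marwick: Selby preferred on 4+4+2 = 10 ballots; Selby wins 10–9.
Selby vs Lomond: Lomond, 12–7.
Selby beats Kelston, Jarrow, Marwick; loses to Lomond — 3 pairwise wins.

3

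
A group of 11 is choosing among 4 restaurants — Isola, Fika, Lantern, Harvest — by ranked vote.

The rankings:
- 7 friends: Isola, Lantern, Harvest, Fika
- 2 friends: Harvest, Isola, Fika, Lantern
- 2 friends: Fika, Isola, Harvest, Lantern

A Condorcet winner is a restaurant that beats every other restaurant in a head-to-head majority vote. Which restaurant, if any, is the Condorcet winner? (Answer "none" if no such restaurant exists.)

Isola

Pairwise majorities:
Isola vs Fika: Isola wins 9–2.
Isola vs Lantern: Isola wins 11–0.
Isola vs Harvest: Isola, 9–2.
Fika vs Lantern: Lantern, 7–4.
Fika–Harvest: Harvest 9–2.
Lantern vs Harvest: Lantern, 7–4.
Isola beats each of Fika, Lantern, Harvest — Isola is the Condorcet winner.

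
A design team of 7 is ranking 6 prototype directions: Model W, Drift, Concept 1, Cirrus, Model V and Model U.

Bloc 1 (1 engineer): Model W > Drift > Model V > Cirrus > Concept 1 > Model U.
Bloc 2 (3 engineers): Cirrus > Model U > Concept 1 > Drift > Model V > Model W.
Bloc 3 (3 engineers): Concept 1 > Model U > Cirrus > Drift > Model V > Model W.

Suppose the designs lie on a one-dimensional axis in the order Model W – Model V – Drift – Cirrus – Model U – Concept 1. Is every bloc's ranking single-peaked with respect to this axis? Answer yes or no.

Axis positions: Model W=1, Model V=2, Drift=3, Cirrus=4, Model U=5, Concept 1=6.
Bloc 1: ranking walks positions 1-3-2-4-6-5; Drift is ranked above Model V even though Model V lies between Drift and the peak Model W on the axis — preferences dip and rise again. Not single-peaked.
Bloc 2 (peak Cirrus at position 4): ranking walks positions 4-5-6-3-2-1, expanding outward from the peak — single-peaked.
Bloc 3 (peak Concept 1 at position 6): ranking walks positions 6-5-4-3-2-1, expanding outward from the peak — single-peaked.
Bloc 1 violates single-peakedness, so the profile is not single-peaked on this axis.

no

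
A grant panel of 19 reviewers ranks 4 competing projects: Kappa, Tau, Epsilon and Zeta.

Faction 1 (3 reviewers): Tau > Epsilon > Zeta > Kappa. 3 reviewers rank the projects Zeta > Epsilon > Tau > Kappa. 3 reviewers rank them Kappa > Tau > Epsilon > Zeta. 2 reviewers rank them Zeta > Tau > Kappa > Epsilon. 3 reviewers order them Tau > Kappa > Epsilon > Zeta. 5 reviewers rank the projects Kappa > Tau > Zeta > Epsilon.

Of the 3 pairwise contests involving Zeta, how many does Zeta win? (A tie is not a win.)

1

Zeta against each rival (19 reviewers):
Zeta vs Kappa: Zeta preferred on 3+3+2 = 8 ballots; Kappa wins 11–8.
Zeta vs Tau: Tau wins 14–5.
Zeta vs Epsilon: Zeta, 10–9.
Zeta beats Epsilon; loses to Kappa, Tau — 1 pairwise win.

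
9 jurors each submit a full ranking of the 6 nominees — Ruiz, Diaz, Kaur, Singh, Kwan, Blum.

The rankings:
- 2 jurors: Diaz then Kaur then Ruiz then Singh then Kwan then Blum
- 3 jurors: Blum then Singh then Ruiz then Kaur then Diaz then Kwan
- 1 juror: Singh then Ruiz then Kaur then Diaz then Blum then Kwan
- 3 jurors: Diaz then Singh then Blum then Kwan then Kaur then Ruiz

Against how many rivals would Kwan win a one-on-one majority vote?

Kwan against each rival (9 jurors):
Kwan vs Ruiz: Kwan preferred on 3 ballots; Ruiz wins 6–3.
Kwan–Diaz: Diaz 9–0.
Kwan vs Kaur: Kwan is ranked higher on 3 ballots, Kaur on 6. Kaur wins 6–3.
Kwan vs Singh: Kwan preferred on 0 ballots; Singh wins 9–0.
Kwan–Blum: Blum 7–2.
Kwan beats no one; loses to Ruiz, Diaz, Kaur, Singh, Blum — 0 pairwise wins.

0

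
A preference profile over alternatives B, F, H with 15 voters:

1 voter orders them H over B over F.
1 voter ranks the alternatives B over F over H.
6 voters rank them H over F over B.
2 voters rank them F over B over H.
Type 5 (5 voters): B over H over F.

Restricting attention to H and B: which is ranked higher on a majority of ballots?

B

Ballots ranking H above B: 1 + 6 = 7.
Ballots ranking B above H: 15 − 7 = 8.
B wins the head-to-head 8–7.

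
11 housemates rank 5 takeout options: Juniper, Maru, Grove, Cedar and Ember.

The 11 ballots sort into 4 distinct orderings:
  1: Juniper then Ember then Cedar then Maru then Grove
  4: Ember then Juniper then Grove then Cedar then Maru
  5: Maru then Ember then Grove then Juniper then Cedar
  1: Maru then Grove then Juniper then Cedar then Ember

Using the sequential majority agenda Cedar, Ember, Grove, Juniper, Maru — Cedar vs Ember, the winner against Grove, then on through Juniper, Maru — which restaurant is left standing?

Maru

Round 1: Cedar vs Ember — 1–10, Ember advances.
Round 2: Ember vs Grove — 10–1, Ember advances.
Round 3: Ember vs Juniper — 9–2, Ember advances.
Round 4: Ember vs Maru — 5–6, Maru advances.
The agenda winner is Maru.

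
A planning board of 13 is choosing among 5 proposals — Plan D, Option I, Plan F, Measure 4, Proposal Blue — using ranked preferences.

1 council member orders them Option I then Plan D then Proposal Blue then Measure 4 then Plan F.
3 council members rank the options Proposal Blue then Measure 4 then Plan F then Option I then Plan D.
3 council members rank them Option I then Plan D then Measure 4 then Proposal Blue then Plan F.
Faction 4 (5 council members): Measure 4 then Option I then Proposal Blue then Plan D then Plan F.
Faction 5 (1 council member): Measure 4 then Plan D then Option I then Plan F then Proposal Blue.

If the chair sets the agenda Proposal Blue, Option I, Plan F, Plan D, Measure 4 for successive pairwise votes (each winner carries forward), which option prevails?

Measure 4

Round 1: Proposal Blue vs Option I — 3–10, Option I advances.
Round 2: Option I vs Plan F — 10–3, Option I advances.
Round 3: Option I vs Plan D — 12–1, Option I advances.
Round 4: Option I vs Measure 4 — 4–9, Measure 4 advances.
The agenda winner is Measure 4.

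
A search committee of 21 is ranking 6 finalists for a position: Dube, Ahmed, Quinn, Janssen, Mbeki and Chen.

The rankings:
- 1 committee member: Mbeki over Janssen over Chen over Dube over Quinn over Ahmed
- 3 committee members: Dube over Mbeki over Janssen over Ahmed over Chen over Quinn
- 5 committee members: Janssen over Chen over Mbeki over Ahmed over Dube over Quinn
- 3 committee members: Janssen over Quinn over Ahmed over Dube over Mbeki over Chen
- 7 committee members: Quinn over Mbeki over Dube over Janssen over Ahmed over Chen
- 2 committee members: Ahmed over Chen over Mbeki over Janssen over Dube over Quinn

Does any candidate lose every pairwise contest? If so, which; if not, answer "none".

none

Pairwise majorities:
Dube vs Ahmed: Dube wins 11–10.
Dube vs Quinn: Dube wins 11–10.
Dube–Janssen: Janssen 11–10.
Dube vs Mbeki: Dube is ranked higher on 3+3 = 6 ballots, Mbeki on 15. Mbeki wins 15–6.
Dube vs Chen: Dube wins 13–8.
Ahmed vs Quinn: Quinn, 11–10.
Ahmed vs Janssen: 2 to 19, Janssen.
Ahmed vs Mbeki: Ahmed preferred on 3+2 = 5 ballots; Mbeki wins 16–5.
Ahmed vs Chen: Ahmed, 15–6.
Quinn vs Janssen: Janssen wins 14–7.
Quinn vs Mbeki: Quinn is ranked higher on 3+7 = 10 ballots, Mbeki on 11. Mbeki wins 11–10.
Quinn vs Chen: 10 to 11, Chen.
Janssen vs Mbeki: Mbeki, 13–8.
Janssen–Chen: Janssen 19–2.
Mbeki vs Chen: Mbeki, 14–7.
Every candidate wins at least one matchup (Dube beats Ahmed; Ahmed beats Chen; Quinn beats Ahmed; Janssen beats Dube; Mbeki beats Dube; Chen beats Quinn), so there is no Condorcet loser.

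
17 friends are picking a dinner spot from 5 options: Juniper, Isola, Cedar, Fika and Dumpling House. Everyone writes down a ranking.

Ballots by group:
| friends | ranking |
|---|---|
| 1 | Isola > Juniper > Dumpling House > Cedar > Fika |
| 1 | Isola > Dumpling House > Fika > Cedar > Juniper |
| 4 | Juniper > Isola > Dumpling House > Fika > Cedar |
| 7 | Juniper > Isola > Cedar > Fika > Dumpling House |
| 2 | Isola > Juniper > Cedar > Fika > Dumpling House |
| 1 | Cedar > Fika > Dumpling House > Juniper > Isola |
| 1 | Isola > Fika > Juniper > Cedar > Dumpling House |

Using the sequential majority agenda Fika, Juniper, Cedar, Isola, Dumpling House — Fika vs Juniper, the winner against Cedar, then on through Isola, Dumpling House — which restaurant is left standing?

Round 1: Fika vs Juniper — 3–14, Juniper advances.
Round 2: Juniper vs Cedar — 15–2, Juniper advances.
Round 3: Juniper vs Isola — 12–5, Juniper advances.
Round 4: Juniper vs Dumpling House — 15–2, Juniper advances.
Juniper survives the agenda.

Juniper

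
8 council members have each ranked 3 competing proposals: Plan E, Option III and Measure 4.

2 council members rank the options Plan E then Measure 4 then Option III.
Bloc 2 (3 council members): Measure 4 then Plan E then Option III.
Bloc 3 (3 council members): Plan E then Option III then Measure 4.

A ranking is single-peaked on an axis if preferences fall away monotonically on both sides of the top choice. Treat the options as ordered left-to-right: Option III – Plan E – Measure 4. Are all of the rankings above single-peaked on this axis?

yes

Axis positions: Option III=1, Plan E=2, Measure 4=3.
Bloc 1 (peak Plan E at position 2): ranking walks positions 2-3-1, expanding outward from the peak — single-peaked.
Bloc 2 (peak Measure 4 at position 3): ranking walks positions 3-2-1, expanding outward from the peak — single-peaked.
Bloc 3 (peak Plan E at position 2): ranking walks positions 2-1-3, expanding outward from the peak — single-peaked.
Every ranking is single-peaked on this axis.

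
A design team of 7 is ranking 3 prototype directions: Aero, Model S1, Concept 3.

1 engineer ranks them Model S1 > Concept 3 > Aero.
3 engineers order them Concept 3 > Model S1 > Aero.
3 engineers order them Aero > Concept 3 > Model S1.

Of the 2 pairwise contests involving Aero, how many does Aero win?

Aero against each rival (7 engineers):
Aero vs Model S1: Aero is ranked higher on 3 ballots, Model S1 on 4. Model S1 wins 4–3.
Aero vs Concept 3: Aero is ranked higher on 3 ballots, Concept 3 on 4. Concept 3 wins 4–3.
Aero beats no one; loses to Model S1, Concept 3 — 0 pairwise wins.

0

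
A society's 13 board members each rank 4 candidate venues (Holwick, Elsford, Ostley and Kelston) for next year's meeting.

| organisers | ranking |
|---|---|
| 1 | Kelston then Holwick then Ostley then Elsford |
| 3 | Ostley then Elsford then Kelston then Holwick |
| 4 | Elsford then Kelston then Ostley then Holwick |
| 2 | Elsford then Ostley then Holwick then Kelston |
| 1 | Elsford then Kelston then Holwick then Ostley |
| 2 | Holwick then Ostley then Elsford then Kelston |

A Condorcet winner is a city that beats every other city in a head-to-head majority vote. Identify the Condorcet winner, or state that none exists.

Elsford

Pairwise majorities:
Holwick–Elsford: Elsford 10–3.
Holwick vs Ostley: Holwick is ranked higher on 1+1+2 = 4 ballots, Ostley on 9. Ostley wins 9–4.
Holwick vs Kelston: Kelston wins 9–4.
Elsford vs Ostley: Elsford preferred on 4+2+1 = 7 ballots; Elsford wins 7–6.
Elsford vs Kelston: Elsford wins 12–1.
Ostley vs Kelston: Ostley wins 7–6.
Elsford beats each of Holwick, Ostley, Kelston — Elsford is the Condorcet winner.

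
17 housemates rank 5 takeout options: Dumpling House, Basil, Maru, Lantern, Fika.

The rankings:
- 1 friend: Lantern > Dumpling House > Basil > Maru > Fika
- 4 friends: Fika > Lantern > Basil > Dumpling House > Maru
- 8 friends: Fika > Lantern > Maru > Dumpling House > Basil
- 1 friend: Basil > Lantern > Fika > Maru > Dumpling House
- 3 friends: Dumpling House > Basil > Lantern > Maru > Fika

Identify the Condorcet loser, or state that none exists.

none

Head-to-head results (17 friends):
Dumpling House vs Basil: Dumpling House wins 12–5.
Dumpling House vs Maru: Maru, 9–8.
Dumpling House vs Lantern: Lantern wins 14–3.
Dumpling House vs Fika: 1+3 = 4 for Dumpling House, 13 for Fika — Fika by 13–4.
Basil–Maru: Basil 9–8.
Basil–Lantern: Lantern 13–4.
Basil vs Fika: Fika wins 12–5.
Maru vs Lantern: Maru is ranked higher on 0 ballots, Lantern on 17. Lantern wins 17–0.
Maru vs Fika: Fika, 13–4.
Lantern–Fika: Fika 12–5.
No restaurant is winless: Dumpling House beats Basil; Basil beats Maru; Maru beats Dumpling House; Lantern beats Dumpling House; Fika beats Dumpling House. There is no Condorcet loser.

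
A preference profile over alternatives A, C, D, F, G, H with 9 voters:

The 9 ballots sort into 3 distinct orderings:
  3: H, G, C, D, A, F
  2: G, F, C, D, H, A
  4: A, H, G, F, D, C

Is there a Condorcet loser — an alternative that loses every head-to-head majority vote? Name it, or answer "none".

Head-to-head results (9 voters):
A vs C: C, 5–4.
A vs D: 4 for A, 5 for D — D by 5–4.
A–F: A 7–2.
A vs G: 4 to 5, G.
A vs H: H wins 5–4.
C vs D: 5 to 4, C.
C vs F: 3 to 6, F.
C vs G: G wins 9–0.
C vs H: C is ranked higher on 2 ballots, H on 7. H wins 7–2.
D vs F: 3 to 6, F.
D vs G: G, 9–0.
D vs H: H wins 7–2.
F vs G: G wins 9–0.
F–H: H 7–2.
G vs H: 2 to 7, H.
No alternative is winless: A beats F; C beats A; D beats A; F beats C; G beats A; H beats A. There is no Condorcet loser.

none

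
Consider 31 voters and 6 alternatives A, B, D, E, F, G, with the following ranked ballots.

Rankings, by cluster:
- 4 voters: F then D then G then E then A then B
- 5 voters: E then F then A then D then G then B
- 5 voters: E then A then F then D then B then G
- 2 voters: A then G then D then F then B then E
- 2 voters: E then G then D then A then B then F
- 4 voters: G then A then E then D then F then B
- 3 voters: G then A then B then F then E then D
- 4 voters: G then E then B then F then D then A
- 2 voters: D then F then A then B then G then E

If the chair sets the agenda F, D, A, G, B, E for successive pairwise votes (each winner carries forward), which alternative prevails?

Round 1: F vs D — 21–10, F advances.
Round 2: F vs A — 15–16, A advances.
Round 3: A vs G — 14–17, G advances.
Round 4: G vs B — 24–7, G advances.
Round 5: G vs E — 19–12, G advances.
G survives the agenda.

G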